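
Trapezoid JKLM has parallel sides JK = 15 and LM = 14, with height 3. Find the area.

A trapezoid's area equals the midsegment times the height.
The midsegment is (15 + 14) / 2 = 29/2.
Area = 29/2 * 3 = 87/2.

87/2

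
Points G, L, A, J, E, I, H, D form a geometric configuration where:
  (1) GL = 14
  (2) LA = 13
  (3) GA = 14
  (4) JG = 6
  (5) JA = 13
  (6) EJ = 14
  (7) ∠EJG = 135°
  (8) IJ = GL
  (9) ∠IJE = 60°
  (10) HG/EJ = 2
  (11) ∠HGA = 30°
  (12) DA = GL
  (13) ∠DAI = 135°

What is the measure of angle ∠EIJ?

From the given relations: IJ = GL = 14.
Step 1: By the law of cosines on triangle IJE: IE² = 14² + 14² − 2·14·14·cos(60°) = 196, so IE = 14.
Step 2: By the inverse law of cosines on triangle EIJ: cos(∠EIJ) = (14² + 14² − 14²) / (2·14·14) = 196/392 = 0.5, so ∠EIJ = 60°.

Therefore, the measure of angle ∠EIJ = 60°.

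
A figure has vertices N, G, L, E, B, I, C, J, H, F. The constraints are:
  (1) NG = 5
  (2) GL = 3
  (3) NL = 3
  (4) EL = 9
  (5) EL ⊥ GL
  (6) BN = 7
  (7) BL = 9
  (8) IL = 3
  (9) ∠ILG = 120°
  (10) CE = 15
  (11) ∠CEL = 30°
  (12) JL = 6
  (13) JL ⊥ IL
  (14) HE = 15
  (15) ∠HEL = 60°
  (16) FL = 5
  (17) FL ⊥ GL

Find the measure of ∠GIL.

Step 1: By the law of cosines on triangle ILG: IG² = 3² + 3² − 2·3·3·cos(120°) = 27, so IG = 3·√3.
Step 2: By the inverse law of cosines on triangle GIL: cos(∠GIL) = ((3·√3)² + 3² − 3²) / (2·3·√3·3) = 27/31.18 = 0.866, so ∠GIL = 30°.

Therefore, the measure of angle ∠GIL = 30°.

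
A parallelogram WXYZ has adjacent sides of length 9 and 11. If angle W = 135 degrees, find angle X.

In a parallelogram, consecutive angles are supplementary (sum to 180°).
angle X = 180 - angle W
angle X = 180 - 135
angle X = 45 degrees

45 degrees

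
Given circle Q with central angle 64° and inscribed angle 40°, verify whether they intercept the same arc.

By the inscribed angle theorem, the inscribed angle for a central angle of 64° should be 64° / 2 = 32°.
The given inscribed angle is 40°, which does not equal 32°.
Therefore, no, they do not correspond to the same arc.

No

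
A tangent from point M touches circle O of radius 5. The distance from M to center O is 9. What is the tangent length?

tangent = √(d² - r²) = √(9² - 5²) = √(81 - 25) = √56 = 2*sqrt(14)

2*sqrt(14)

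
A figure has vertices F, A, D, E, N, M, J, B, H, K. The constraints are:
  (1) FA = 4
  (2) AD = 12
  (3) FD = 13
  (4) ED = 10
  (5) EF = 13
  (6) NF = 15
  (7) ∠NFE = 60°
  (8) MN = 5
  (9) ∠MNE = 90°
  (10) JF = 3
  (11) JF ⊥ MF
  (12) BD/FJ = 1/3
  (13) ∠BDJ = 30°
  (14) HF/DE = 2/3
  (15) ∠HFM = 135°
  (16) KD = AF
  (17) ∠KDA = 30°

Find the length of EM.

Step 1: By the law of cosines on triangle EFN: EN² = 13² + 15² − 2·13·15·cos(60°) = 199, so EN = √199.
Step 2: By the law of cosines on triangle ENM: EM² = √199² + 5² − 2·√199·5·cos(90°) = 224, so EM = 4·√14.

Therefore, the length of EM = 4·√14.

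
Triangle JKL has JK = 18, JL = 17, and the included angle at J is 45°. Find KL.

Law of cosines: KL^2 = 18^2 + 17^2 - 2(18)(17)cos(45°) = 613 - 306*sqrt(2), so KL = sqrt(613 - 306*sqrt(2)).

sqrt(613 - 306*sqrt(2))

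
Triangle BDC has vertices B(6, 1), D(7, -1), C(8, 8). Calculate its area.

The Shoelace formula computes the area from vertex coordinates by summing cross products.
For vertices (6,1), (7,-1), (8,8):
Signed sum = 6*-1 - 7*1 + 7*8 - 8*-1 + 8*1 - 6*8
= -13 + 64 + -40 = 11
Area = (1/2)|11| = 11/2.

11/2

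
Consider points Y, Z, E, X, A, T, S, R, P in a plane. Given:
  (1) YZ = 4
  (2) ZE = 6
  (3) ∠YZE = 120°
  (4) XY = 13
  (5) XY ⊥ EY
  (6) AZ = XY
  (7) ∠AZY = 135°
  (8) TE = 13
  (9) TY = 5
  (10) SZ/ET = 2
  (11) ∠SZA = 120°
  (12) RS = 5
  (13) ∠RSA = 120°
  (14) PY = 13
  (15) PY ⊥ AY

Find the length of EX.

Step 1: By the law of cosines on triangle EZY: EY² = 6² + 4² − 2·6·4·cos(120°) = 76, so EY = 2·√19.
Step 2: By the law of cosines on triangle EYX: EX² = (2·√19)² + 13² − 2·2·√19·13·cos(90°) = 245, so EX = 7·√5.

Therefore, the length of EX = 7·√5.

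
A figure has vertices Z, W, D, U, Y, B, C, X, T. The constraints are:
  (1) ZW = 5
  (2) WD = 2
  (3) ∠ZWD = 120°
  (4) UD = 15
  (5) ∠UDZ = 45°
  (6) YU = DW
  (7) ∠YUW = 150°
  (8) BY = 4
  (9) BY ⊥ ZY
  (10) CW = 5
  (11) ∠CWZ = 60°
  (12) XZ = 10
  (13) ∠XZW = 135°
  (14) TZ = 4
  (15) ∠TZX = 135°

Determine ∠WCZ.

Step 1: By the law of cosines on triangle CWZ: CZ² = 5² + 5² − 2·5·5·cos(60°) = 25, so CZ = 5.
Step 2: By the inverse law of cosines on triangle WCZ: cos(∠WCZ) = (5² + 5² − 5²) / (2·5·5) = 25/50 = 0.5, so ∠WCZ = 60°.

Therefore, the measure of angle ∠WCZ = 60°.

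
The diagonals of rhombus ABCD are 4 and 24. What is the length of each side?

In a rhombus, the diagonals bisect each other perpendicularly, creating four congruent right triangles.
Each triangle has legs 2 (half of 4) and 12 (half of 24).
The hypotenuse of each right triangle is a side of the rhombus:
side = sqrt(2^2 + 12^2) = sqrt(148) = 2*sqrt(37)

2*sqrt(37)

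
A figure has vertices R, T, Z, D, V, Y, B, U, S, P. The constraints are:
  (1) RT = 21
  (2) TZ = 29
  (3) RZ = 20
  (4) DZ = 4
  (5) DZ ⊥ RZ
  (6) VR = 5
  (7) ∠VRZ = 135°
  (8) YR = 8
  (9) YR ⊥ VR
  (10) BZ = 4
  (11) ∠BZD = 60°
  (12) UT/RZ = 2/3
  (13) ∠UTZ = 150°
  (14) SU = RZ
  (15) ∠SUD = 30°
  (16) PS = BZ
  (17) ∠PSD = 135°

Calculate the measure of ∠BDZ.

Step 1: By the law of cosines on triangle DZB: DB² = 4² + 4² − 2·4·4·cos(60°) = 16, so DB = 4.
Step 2: By the inverse law of cosines on triangle BDZ: cos(∠BDZ) = (4² + 4² − 4²) / (2·4·4) = 16/32 = 0.5, so ∠BDZ = 60°.

Therefore, the measure of angle ∠BDZ = 60°.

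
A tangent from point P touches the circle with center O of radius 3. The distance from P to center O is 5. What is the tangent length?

tangent = √(d² - r²) = √(5² - 3²) = √(25 - 9) = √16 = 4

4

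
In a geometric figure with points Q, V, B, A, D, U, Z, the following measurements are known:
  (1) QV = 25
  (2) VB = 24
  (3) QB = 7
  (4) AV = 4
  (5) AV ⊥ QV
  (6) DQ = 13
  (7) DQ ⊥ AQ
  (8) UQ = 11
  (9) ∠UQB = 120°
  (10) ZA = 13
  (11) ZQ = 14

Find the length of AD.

Step 1: By the law of cosines on triangle AVQ: AQ² = 4² + 25² − 2·4·25·cos(90°) = 641, so AQ ≈ 25.32.
Step 2: By the law of cosines on triangle AQD: AD² = 25.32² + 13² − 2·25.32·13·cos(90°) = 810, so AD = 9·√10.

Therefore, the length of AD = 9·√10.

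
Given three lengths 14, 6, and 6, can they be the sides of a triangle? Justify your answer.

Check the triangle inequality: 6 + 6 = 12 ≤ 14.
Since the sum of two sides does not exceed the third, no triangle can be formed.

No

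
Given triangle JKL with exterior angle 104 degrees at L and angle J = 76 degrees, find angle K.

By the exterior angle theorem: exterior angle = sum of remote interior angles.
104 = 76 + angle K
angle K = 104 - 76 = 28 degrees

28 degrees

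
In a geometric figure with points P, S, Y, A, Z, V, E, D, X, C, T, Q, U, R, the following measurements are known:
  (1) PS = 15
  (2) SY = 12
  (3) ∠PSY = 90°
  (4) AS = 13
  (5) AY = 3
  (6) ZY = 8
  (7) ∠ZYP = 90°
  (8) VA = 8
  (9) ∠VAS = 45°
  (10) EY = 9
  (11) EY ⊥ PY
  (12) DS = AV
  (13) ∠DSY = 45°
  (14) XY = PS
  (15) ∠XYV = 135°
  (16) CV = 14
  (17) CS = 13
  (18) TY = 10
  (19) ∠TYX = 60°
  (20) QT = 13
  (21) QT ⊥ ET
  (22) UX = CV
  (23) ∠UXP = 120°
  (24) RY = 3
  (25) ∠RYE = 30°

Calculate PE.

Step 1: By the law of cosines on triangle PSY: PY² = 15² + 12² − 2·15·12·cos(90°) = 369, so PY = 3·√41.
Step 2: By the law of cosines on triangle PYE: PE² = (3·√41)² + 9² − 2·3·√41·9·cos(90°) = 450, so PE = 15·√2.

Therefore, the length of PE = 15·√2.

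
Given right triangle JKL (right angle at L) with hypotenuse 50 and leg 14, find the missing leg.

KL = sqrt(50^2 - 14^2) = sqrt(2304) = 48

48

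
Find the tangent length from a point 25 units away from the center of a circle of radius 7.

tangent = √(d² - r²) = √(25² - 7²) = √(625 - 49) = √576 = 24

24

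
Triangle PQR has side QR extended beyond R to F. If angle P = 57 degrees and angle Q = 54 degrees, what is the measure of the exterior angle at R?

By the exterior angle theorem, an exterior angle of a triangle equals the sum of the two remote interior angles.
Exterior angle = angle P + angle Q
Exterior angle = 57 + 54 = 111 degrees

111 degrees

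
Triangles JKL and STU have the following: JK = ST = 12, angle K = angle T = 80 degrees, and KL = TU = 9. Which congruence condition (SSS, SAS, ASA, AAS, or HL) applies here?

The given information matches SAS: Two pairs of corresponding sides and the included angle are equal (Side-Angle-Side).

SAS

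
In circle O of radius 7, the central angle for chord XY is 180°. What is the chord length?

Drop a perpendicular from the center to the chord, bisecting both the chord and the central angle.
Each half-chord = r sin(θ/2) = 7 sin(90°).
The full chord = 2 × 7 × sin(90°) = 14.

14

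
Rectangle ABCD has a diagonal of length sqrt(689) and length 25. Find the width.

The diagonal of a rectangle forms a right triangle with the two sides.
Rearranging the Pythagorean theorem: missing side = sqrt(d^2 - known^2).
= sqrt(689 - 625) = sqrt(64) = 8.

8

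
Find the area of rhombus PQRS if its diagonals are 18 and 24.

Area of a rhombus = (d1 * d2) / 2
Area = (18 * 24) / 2
Area = 432 / 2
Area = 216

216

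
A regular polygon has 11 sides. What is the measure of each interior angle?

Each interior angle of a regular n-gon is (n - 2) * 180 / n.
For n = 11: (11 - 2) * 180 / 11 = 1620/11 = 1620/11 degrees.

1620/11 degrees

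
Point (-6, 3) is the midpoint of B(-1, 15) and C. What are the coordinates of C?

Using the midpoint formula: M = ((x1 + x2)/2, (y1 + y2)/2)
We know M = (-6, 3) and B = (-1, 15)
For x: -6 = (-1 + x2)/2, so x2 = 2*-6 - -1 = -11
For y: 3 = (15 + y2)/2, so y2 = 2*3 - 15 = -9
C = (-11, -9)

(-11, -9)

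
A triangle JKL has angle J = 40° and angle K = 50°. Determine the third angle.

angle L = 180 - 40 - 50 = 90 degrees.

90 degrees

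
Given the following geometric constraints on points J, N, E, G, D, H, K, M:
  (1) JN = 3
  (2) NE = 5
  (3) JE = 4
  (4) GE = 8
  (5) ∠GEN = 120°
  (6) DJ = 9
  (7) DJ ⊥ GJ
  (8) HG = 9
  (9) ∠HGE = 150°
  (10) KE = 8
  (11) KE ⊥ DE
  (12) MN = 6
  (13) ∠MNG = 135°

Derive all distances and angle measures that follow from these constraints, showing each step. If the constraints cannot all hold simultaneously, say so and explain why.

The constraints are consistent.

Step 1: From NE = 5, EG = 8, and ∠NEG = 120°, by the law of cosines:
  NG² = NE² + EG² - 2·NE·EG·cos(120°) = 25 + 64 + 40 = 129
  NG = √129

Step 2: From EG = 8, GH = 9, and ∠EGH = 150°, by the law of cosines:
  EH² = EG² + GH² - 2·EG·GH·cos(150°) = 64 + 81 + 124.7 = 269.7
  EH ≈ 16.42

Step 3: From JE = 4, JN = 3, EN = 5, by the inverse law of cosines:
  cos(∠EJN) = (JE² + JN² - EN²) / (2·JE·JN)
  ∠EJN = 90°

Step 4: From NE = 5, NJ = 3, EJ = 4, by the inverse law of cosines:
  cos(∠ENJ) = (NE² + NJ² - EJ²) / (2·NE·NJ)
  ∠ENJ = 53.13°

Step 5: From EJ = 4, EN = 5, JN = 3, by the inverse law of cosines:
  cos(∠JEN) = (EJ² + EN² - JN²) / (2·EJ·EN)
  ∠JEN = 36.87°

Step 6: From GN = √129, NM = 6, and ∠GNM = 135°, by the law of cosines:
  GM² = GN² + NM² - 2·GN·NM·cos(135°) = 129 + 36 + 96.37 = 261.4
  GM ≈ 16.17

Step 7: From NE = 5, NG = √129, EG = 8, by the inverse law of cosines:
  cos(∠ENG) = (NE² + NG² - EG²) / (2·NE·NG)
  ∠ENG = 37.59°

Step 8: From EG = 8, EH = 16.42, GH = 9, by the inverse law of cosines:
  cos(∠GEH) = (EG² + EH² - GH²) / (2·EG·EH)
  ∠GEH = 15.9°

Step 9: From GE = 8, GN = √129, EN = 5, by the inverse law of cosines:
  cos(∠EGN) = (GE² + GN² - EN²) / (2·GE·GN)
  ∠EGN = 22.41°

Step 10: From HE = 16.42, HG = 9, EG = 8, by the inverse law of cosines:
  cos(∠EHG) = (HE² + HG² - EG²) / (2·HE·HG)
  ∠EHG = 14.1°

Step 11: From GM = 16.17, GN = √129, MN = 6, by the inverse law of cosines:
  cos(∠MGN) = (GM² + GN² - MN²) / (2·GM·GN)
  ∠MGN = 15.21°

Step 12: From MG = 16.17, MN = 6, GN = √129, by the inverse law of cosines:
  cos(∠GMN) = (MG² + MN² - GN²) / (2·MG·MN)
  ∠GMN = 29.79°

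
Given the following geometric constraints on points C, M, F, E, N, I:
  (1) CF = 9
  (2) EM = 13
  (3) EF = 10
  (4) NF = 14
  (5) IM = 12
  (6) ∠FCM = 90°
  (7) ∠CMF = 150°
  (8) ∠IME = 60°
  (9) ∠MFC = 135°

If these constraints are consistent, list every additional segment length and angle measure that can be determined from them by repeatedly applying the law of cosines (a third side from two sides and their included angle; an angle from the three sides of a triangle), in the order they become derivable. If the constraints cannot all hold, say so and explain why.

These constraints are not satisfiable: (6), (7) and (9) are the three interior angles of triangle FCM, which must sum to 180°, but 90° + 150° + 135° = 375°. No planar figure meets all of them, so nothing further can be derived.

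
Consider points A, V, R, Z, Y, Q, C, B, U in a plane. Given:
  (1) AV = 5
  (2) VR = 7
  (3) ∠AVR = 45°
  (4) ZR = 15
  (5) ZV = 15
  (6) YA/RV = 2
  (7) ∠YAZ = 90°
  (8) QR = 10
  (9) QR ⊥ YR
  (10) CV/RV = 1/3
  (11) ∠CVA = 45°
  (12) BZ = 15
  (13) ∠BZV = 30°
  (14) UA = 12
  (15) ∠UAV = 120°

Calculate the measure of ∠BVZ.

Step 1: By the law of cosines on triangle VZB: VB² = 15² + 15² − 2·15·15·cos(30°) = 60.29, so VB ≈ 7.76.
Step 2: By the inverse law of cosines on triangle BVZ: cos(∠BVZ) = (7.76² + 15² − 15²) / (2·7.76·15) = 60.29/232.94 = 0.2588, so ∠BVZ = 75°.

Therefore, the measure of angle ∠BVZ = 75°.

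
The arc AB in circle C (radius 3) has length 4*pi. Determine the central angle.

θ = 360 × 4*pi / (2π × 3) = 240° (rearranging arc length formula).

240°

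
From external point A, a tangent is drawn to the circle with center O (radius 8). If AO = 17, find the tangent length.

tangent = √(d² - r²) = √(17² - 8²) = √(289 - 64) = √225 = 15

15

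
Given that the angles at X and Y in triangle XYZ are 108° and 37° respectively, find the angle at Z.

By the triangle angle sum property, the three interior angles of any triangle add up to 180°.
We know angle X = 108° and angle Y = 37°, so their sum is 145°.
Therefore angle Z = 180° - 145° = 35°.

35 degrees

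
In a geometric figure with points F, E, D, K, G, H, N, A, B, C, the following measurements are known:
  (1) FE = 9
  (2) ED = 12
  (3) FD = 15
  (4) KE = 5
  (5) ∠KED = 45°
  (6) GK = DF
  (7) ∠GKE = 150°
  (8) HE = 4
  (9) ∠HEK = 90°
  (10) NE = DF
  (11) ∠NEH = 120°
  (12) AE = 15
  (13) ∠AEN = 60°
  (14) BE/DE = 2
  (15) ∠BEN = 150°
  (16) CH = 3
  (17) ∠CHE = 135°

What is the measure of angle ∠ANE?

From the given relations: NE = DF = 15.
Step 1: By the law of cosines on triangle NEA: NA² = 15² + 15² − 2·15·15·cos(60°) = 225, so NA = 15.
Step 2: By the inverse law of cosines on triangle ANE: cos(∠ANE) = (15² + 15² − 15²) / (2·15·15) = 225/450 = 0.5, so ∠ANE = 60°.

Therefore, the measure of angle ∠ANE = 60°.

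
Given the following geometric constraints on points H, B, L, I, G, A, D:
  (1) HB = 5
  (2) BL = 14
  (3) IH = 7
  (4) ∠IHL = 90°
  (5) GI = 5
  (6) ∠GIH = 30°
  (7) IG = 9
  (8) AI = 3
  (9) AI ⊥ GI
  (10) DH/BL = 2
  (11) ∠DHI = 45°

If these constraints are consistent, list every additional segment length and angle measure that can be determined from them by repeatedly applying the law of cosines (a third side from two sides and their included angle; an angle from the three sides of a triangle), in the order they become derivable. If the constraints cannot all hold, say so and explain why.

These constraints are not satisfiable: (5) GI = 5 and (7) IG = 9 assign two different lengths to the same segment. No planar figure meets all of them, so nothing further can be derived.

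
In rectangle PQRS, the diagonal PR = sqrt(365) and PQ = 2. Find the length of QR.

b = sqrt(d^2 - a^2) = sqrt(365 - 4) = sqrt(361) = 19

19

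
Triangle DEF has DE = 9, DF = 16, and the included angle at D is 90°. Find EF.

The included angle is 90°, so the triangle is right-angled at D. The opposite side EF is the hypotenuse.
By the Pythagorean theorem: EF = sqrt(9^2 + 16^2) = sqrt(337) = sqrt(337).

sqrt(337)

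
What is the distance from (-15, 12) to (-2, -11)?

d = sqrt((13)^2 + (-23)^2) = sqrt(698)

sqrt(698)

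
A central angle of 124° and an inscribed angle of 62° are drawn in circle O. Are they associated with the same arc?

By the inscribed angle theorem, if both angles subtend the same arc, the inscribed angle must be half the central angle.
Half of 124° = 62°, which equals the given inscribed angle of 62°.
Therefore, yes, they correspond to the same arc.

Yes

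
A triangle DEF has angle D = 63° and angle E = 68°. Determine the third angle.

angle F = 180 - 63 - 68 = 49 degrees.

49 degrees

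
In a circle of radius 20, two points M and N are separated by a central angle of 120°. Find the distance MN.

Drop a perpendicular from the center to the chord, bisecting both the chord and the central angle.
Each half-chord = r sin(θ/2) = 20 sin(60°).
The full chord = 2 × 20 × sin(60°) = 20*sqrt(3).

20*sqrt(3)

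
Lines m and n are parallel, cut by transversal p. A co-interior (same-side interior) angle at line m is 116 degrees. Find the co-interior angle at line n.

Co-interior (same-side interior) angles are between the parallel lines on the same side of the transversal.
Unlike corresponding or alternate interior angles, they are supplementary rather than equal.
So the angle = 180 - 116 = 64 degrees.

64 degrees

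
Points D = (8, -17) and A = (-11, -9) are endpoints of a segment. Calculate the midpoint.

The midpoint is the average of the coordinates:
x: (8 + -11)/2 = -3/2
y: (-17 + -9)/2 = -13
Midpoint = (-3/2, -13)

(-3/2, -13)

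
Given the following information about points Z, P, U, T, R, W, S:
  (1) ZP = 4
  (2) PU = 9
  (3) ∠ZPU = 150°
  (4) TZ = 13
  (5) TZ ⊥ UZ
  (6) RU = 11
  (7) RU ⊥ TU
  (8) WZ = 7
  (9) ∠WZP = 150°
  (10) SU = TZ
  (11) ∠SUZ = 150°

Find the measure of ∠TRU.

Step 1: By the law of cosines on triangle ZPU: ZU² = 4² + 9² − 2·4·9·cos(150°) = 159.35, so ZU ≈ 12.62.
Step 2: By the law of cosines on triangle UZT: UT² = 12.62² + 13² − 2·12.62·13·cos(90°) = 328.35, so UT ≈ 18.12.
Step 3: By the law of cosines on triangle RUT: RT² = 11² + 18.12² − 2·11·18.12·cos(90°) = 449.35, so RT ≈ 21.2.
Step 4: By the inverse law of cosines on triangle TRU: cos(∠TRU) = (21.2² + 11² − 18.12²) / (2·21.2·11) = 242/466.36 = 0.5189, so ∠TRU = 58.74°.

Therefore, the measure of angle ∠TRU = 58.74°.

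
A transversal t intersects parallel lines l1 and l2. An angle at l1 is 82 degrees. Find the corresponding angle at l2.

Corresponding angles formed by parallel lines and a transversal are equal.
The given angle is 82 degrees.
The corresponding angle = 82 degrees.

82 degrees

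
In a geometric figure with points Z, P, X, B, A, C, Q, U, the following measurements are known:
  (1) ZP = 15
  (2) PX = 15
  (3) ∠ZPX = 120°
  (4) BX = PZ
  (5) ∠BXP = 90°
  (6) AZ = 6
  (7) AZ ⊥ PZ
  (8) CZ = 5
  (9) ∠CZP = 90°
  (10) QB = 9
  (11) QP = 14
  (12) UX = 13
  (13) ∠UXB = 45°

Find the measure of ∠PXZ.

Step 1: By the law of cosines on triangle XPZ: XZ² = 15² + 15² − 2·15·15·cos(120°) = 675, so XZ = 15·√3.
Step 2: By the inverse law of cosines on triangle PXZ: cos(∠PXZ) = (15² + (15·√3)² − 15²) / (2·15·15·√3) = 675/779.42 = 0.866, so ∠PXZ = 30°.

Therefore, the measure of angle ∠PXZ = 30°.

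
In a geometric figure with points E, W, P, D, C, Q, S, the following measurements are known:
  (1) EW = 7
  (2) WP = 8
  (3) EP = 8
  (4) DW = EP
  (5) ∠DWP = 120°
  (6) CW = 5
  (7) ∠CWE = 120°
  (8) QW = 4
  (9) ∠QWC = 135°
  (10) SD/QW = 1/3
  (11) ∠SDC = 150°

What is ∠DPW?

From the given relations: DW = EP = 8.
Step 1: By the law of cosines on triangle PWD: PD² = 8² + 8² − 2·8·8·cos(120°) = 192, so PD = 8·√3.
Step 2: By the inverse law of cosines on triangle DPW: cos(∠DPW) = ((8·√3)² + 8² − 8²) / (2·8·√3·8) = 192/221.7 = 0.866, so ∠DPW = 30°.

Therefore, the measure of angle ∠DPW = 30°.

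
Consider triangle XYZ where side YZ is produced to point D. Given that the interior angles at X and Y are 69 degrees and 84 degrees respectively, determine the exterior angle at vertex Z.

The interior angle at Z is 180 - 69 - 84 = 27 degrees.
The exterior angle and interior angle at Z are supplementary:
Exterior angle = 180 - 27 = 153 degrees.

153 degrees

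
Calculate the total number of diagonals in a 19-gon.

The number of diagonals in an n-gon is n(n - 3)/2.
For n = 19: 19(19 - 3)/2 = 19 × 16 / 2 = 152.

152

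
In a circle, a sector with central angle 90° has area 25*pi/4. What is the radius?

The sector covers 90°/360° = 1/4 of the full circle.
Full circle area = 25*pi/4 / 1/4 = 25*pi.
Since full area = πr², we get r² = 25*pi/π = 25, so r = 5.

5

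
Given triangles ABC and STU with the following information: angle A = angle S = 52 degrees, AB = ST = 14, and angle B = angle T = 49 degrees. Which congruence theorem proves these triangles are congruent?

Consider the given information: angle A = angle S = 52 degrees, AB = ST = 14, and angle B = angle T = 49 degrees
This is not SSS or SAS: SSS requires all three pairs of sides, but we don't have that. SAS requires two sides and the included angle between them.
The correct criterion is ASA. Two pairs of corresponding angles and the included side are equal (Angle-Side-Angle).

ASA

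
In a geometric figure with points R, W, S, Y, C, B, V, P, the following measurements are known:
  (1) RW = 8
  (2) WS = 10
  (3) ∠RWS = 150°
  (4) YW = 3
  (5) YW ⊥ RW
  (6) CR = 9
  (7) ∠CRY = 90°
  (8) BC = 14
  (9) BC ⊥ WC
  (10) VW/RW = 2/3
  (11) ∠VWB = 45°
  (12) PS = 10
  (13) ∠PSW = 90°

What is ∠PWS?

Step 1: By the law of cosines on triangle WSP: WP² = 10² + 10² − 2·10·10·cos(90°) = 200, so WP = 10·√2.
Step 2: By the inverse law of cosines on triangle PWS: cos(∠PWS) = ((10·√2)² + 10² − 10²) / (2·10·√2·10) = 200/282.84 = 0.7071, so ∠PWS = 45°.

Therefore, the measure of angle ∠PWS = 45°.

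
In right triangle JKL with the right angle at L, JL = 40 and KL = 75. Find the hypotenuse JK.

In a right triangle, the square of the hypotenuse equals the sum of the squares of the two legs.
The legs are 40 and 75, so the hypotenuse = sqrt(1600 + 5625) = sqrt(7225) = 85.

85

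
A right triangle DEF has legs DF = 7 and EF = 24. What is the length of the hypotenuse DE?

By the Pythagorean theorem: DE^2 = DF^2 + EF^2
DE^2 = 7^2 + 24^2 = 49 + 576 = 625
DE = sqrt(625) = 25

25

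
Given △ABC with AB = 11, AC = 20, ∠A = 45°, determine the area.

Area = (1/2)(11)(20) sin(45°) = (1/2)(11)(20)(sqrt(2)/2) = 55*sqrt(2)

55*sqrt(2)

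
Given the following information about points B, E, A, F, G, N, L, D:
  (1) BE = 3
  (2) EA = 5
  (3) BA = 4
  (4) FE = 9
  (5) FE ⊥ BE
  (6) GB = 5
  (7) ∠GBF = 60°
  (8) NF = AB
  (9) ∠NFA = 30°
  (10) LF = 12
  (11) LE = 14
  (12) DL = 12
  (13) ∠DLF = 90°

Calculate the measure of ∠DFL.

Step 1: By the law of cosines on triangle FLD: FD² = 12² + 12² − 2·12·12·cos(90°) = 288, so FD = 12·√2.
Step 2: By the inverse law of cosines on triangle DFL: cos(∠DFL) = ((12·√2)² + 12² − 12²) / (2·12·√2·12) = 288/407.29 = 0.7071, so ∠DFL = 45°.

Therefore, the measure of angle ∠DFL = 45°.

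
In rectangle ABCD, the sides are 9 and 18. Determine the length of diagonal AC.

Using the Pythagorean theorem:
d² = 9² + 18² = 81 + 324 = 405
d = sqrt(405) = 9*sqrt(5)

9*sqrt(5)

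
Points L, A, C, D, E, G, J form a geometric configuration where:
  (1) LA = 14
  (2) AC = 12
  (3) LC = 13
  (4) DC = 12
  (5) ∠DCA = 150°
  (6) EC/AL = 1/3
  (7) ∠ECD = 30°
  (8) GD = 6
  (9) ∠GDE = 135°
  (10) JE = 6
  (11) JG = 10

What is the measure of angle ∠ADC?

Step 1: By the law of cosines on triangle DCA: DA² = 12² + 12² − 2·12·12·cos(150°) = 537.42, so DA ≈ 23.18.
Step 2: By the inverse law of cosines on triangle ADC: cos(∠ADC) = (23.18² + 12² − 12²) / (2·23.18·12) = 537.42/556.37 = 0.9659, so ∠ADC = 15°.

Therefore, the measure of angle ∠ADC = 15°.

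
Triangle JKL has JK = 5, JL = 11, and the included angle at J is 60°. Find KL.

By the law of cosines: KL^2 = JK^2 + JL^2 - 2*JK*JL*cos(J)
KL^2 = 5^2 + 11^2 - 2*5*11*cos(60°)
KL^2 = 25 + 121 - 110*(1/2)
KL^2 = 91
KL = sqrt(91)

sqrt(91)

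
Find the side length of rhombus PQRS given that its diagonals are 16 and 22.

In a rhombus, the diagonals bisect each other perpendicularly, creating four congruent right triangles.
Each triangle has legs 8 (half of 16) and 11 (half of 22).
The hypotenuse of each right triangle is a side of the rhombus:
side = sqrt(8^2 + 11^2) = sqrt(185)

sqrt(185)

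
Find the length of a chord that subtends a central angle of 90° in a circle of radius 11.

Chord = 2(11) sin(45°) = 11*sqrt(2)

11*sqrt(2)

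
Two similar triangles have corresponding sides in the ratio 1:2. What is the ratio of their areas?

Area ratio = (side ratio)^2 = (1/2)^2 = 1:4.

1:4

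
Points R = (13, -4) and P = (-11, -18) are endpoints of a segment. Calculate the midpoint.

The midpoint is the average of the coordinates:
x: (13 + -11)/2 = 1
y: (-4 + -18)/2 = -11
Midpoint = (1, -11)

(1, -11)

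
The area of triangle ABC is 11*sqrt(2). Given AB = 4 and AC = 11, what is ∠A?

From the SAS area formula Area = (1/2)ab sin(C), rearranging gives sin(C) = 2*Area/(ab).
sin(C) = 2 * 11*sqrt(2) / (44) = sqrt(2)/2.
Therefore C = arcsin(sqrt(2)/2) = 45°.
Since sin(180° - C) = sin(C), the obtuse angle 135° gives the same area, so C = 45° or C = 135°.

45° or 135°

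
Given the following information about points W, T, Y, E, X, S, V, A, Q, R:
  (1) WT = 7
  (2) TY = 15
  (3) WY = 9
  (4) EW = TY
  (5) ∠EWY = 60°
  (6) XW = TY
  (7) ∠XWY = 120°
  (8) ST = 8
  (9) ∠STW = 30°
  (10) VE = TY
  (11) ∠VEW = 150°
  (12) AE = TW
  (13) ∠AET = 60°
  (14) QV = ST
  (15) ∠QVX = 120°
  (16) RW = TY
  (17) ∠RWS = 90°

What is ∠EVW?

From the given relations: VE = TY = 15; EW = TY = 15.
Step 1: By the law of cosines on triangle VEW: VW² = 15² + 15² − 2·15·15·cos(150°) = 839.71, so VW ≈ 28.98.
Step 2: By the inverse law of cosines on triangle EVW: cos(∠EVW) = (15² + 28.98² − 15²) / (2·15·28.98) = 839.71/869.33 = 0.9659, so ∠EVW = 15°.

Therefore, the measure of angle ∠EVW = 15°.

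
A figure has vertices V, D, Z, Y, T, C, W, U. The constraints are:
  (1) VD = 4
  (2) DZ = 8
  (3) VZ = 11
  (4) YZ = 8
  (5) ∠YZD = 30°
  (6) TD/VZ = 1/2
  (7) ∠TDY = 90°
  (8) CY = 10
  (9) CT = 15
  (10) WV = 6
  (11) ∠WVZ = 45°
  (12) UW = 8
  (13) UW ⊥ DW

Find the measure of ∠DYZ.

Step 1: By the law of cosines on triangle YZD: YD² = 8² + 8² − 2·8·8·cos(30°) = 17.15, so YD ≈ 4.14.
Step 2: By the inverse law of cosines on triangle DYZ: cos(∠DYZ) = (4.14² + 8² − 8²) / (2·4.14·8) = 17.15/66.26 = 0.2588, so ∠DYZ = 75°.

Therefore, the measure of angle ∠DYZ = 75°.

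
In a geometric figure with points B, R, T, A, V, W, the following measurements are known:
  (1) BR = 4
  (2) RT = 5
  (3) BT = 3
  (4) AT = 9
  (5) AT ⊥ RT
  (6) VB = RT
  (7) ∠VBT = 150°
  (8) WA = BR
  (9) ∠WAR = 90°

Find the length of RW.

From the given relations: WA = BR = 4.
Step 1: By the law of cosines on triangle RTA: RA² = 5² + 9² − 2·5·9·cos(90°) = 106, so RA = √106.
Step 2: By the law of cosines on triangle RAW: RW² = √106² + 4² − 2·√106·4·cos(90°) = 122, so RW = √122.

Therefore, the length of RW = √122.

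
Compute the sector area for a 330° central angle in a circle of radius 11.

Sector area = πr² × θ/360
= π × 11² × 11/12
= π × 121 × 11/12
= 1331*pi/12

1331*pi/12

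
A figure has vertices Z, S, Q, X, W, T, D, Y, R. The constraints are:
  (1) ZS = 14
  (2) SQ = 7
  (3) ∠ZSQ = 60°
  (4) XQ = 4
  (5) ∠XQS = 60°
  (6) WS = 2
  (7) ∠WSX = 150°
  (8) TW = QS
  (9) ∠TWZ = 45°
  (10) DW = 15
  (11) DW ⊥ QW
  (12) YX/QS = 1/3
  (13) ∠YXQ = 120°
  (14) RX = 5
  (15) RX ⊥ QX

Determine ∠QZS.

Step 1: By the law of cosines on triangle ZSQ: ZQ² = 14² + 7² − 2·14·7·cos(60°) = 147, so ZQ = 7·√3.
Step 2: By the inverse law of cosines on triangle QZS: cos(∠QZS) = ((7·√3)² + 14² − 7²) / (2·7·√3·14) = 294/339.48 = 0.866, so ∠QZS = 30°.

Therefore, the measure of angle ∠QZS = 30°.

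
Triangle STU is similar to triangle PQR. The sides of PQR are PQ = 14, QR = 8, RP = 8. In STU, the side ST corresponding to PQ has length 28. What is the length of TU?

Similar triangles have proportional sides. Setting up the proportion:
ST / PQ = TU / QR
28 / 14 = TU / 8
TU = 8 * 28 / 14 = 16.

16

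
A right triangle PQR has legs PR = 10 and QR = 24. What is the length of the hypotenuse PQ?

In a right triangle, the square of the hypotenuse equals the sum of the squares of the two legs.
The legs are 10 and 24, so the hypotenuse = sqrt(100 + 576) = sqrt(676) = 26.

26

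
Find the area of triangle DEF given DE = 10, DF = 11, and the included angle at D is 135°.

When two sides and the included angle are known, the area formula is (1/2)ab sin(C).
The height from one side to the opposite vertex is 11 sin(135°) = 11*sqrt(2)/2.
Area = (1/2) * 10 * 11*sqrt(2)/2 = 55*sqrt(2)/2.

55*sqrt(2)/2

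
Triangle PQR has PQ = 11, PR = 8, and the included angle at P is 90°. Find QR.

The included angle is 90°, so the triangle is right-angled at P. The opposite side QR is the hypotenuse.
By the Pythagorean theorem: QR = sqrt(11^2 + 8^2) = sqrt(185) = sqrt(185).

sqrt(185)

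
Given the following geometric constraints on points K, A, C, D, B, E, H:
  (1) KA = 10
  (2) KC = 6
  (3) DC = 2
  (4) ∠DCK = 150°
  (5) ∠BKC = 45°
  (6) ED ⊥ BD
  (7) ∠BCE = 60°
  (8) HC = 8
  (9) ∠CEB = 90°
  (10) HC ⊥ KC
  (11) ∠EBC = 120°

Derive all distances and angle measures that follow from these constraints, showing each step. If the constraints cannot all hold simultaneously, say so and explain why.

These constraints are not satisfiable: (7), (9) and (11) are the three interior angles of triangle BCE, which must sum to 180°, but 60° + 90° + 120° = 270°. No planar figure meets all of them, so nothing further can be derived.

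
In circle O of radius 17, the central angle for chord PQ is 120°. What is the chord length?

Chord length = 2r sin(θ/2)
= 2 × 17 × sin(120°/2)
= 2 × 17 × sin(60°)
= 17*sqrt(3)

17*sqrt(3)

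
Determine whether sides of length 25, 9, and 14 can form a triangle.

Check the triangle inequality: 9 + 14 = 23 ≤ 25.
Since the sum of two sides does not exceed the third, no triangle can be formed.

No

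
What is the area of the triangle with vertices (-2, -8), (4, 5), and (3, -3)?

Using the Shoelace formula for a triangle:
Area = (1/2)|x0(y1 - y2) + x1(y2 - y0) + x2(y0 - y1)|
Area = (1/2)|-2(5 - -3) + 4(-3 - -8) + 3(-8 - 5)|
Area = (1/2)|-16 + 20 + -39|
Area = (1/2)|-35|
Area = (1/2)(35)
Area = 35/2

35/2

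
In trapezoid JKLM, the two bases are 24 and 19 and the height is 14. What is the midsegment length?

midsegment = (24 + 19) / 2 = 43 / 2 = 43/2

43/2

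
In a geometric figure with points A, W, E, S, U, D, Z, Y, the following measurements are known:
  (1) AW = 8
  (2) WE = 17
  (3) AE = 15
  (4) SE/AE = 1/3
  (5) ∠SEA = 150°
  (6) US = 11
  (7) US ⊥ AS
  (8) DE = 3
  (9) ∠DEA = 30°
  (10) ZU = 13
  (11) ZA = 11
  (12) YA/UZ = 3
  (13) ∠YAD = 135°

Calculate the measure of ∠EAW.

Step 1: By the inverse law of cosines on triangle EAW: cos(∠EAW) = (15² + 8² − 17²) / (2·15·8) = 0/240 = 0, so ∠EAW = 90°.

Therefore, the measure of angle ∠EAW = 90°.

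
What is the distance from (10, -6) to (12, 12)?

d = sqrt((2)^2 + (18)^2) = sqrt(328) = 2*sqrt(82)

2*sqrt(82)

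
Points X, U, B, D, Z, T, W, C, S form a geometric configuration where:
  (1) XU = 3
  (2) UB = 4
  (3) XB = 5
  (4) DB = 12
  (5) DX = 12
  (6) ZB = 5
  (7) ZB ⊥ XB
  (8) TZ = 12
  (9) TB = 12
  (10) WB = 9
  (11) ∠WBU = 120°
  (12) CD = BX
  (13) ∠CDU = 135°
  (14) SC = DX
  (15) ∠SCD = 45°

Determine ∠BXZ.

Step 1: By the law of cosines on triangle XBZ: XZ² = 5² + 5² − 2·5·5·cos(90°) = 50, so XZ = 5·√2.
Step 2: By the inverse law of cosines on triangle BXZ: cos(∠BXZ) = (5² + (5·√2)² − 5²) / (2·5·5·√2) = 50/70.71 = 0.7071, so ∠BXZ = 45°.

Therefore, the measure of angle ∠BXZ = 45°.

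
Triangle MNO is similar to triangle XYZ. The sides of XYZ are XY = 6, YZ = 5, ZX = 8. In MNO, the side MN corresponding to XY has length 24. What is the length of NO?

Similar triangles have proportional sides. Setting up the proportion:
MN / XY = NO / YZ
24 / 6 = NO / 5
NO = 5 * 24 / 6 = 20.

20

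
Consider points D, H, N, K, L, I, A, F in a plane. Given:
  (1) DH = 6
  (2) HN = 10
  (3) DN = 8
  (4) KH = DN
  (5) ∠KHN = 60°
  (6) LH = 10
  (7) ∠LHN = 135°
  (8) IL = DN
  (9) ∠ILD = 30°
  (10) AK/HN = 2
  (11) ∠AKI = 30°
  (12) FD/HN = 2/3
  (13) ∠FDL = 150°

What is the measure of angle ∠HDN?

Step 1: By the inverse law of cosines on triangle HDN: cos(∠HDN) = (6² + 8² − 10²) / (2·6·8) = 0/96 = 0, so ∠HDN = 90°.

Therefore, the measure of angle ∠HDN = 90°.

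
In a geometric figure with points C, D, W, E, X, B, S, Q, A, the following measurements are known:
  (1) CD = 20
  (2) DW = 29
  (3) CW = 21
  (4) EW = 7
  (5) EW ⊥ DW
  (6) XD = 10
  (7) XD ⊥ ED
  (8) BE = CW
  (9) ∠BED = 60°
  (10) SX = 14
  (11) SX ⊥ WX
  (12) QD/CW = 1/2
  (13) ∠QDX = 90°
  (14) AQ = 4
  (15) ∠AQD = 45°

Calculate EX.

Step 1: By the law of cosines on triangle EWD: ED² = 7² + 29² − 2·7·29·cos(90°) = 890, so ED ≈ 29.83.
Step 2: By the law of cosines on triangle EDX: EX² = 29.83² + 10² − 2·29.83·10·cos(90°) = 990, so EX = 3·√110.

Therefore, the length of EX = 3·√110.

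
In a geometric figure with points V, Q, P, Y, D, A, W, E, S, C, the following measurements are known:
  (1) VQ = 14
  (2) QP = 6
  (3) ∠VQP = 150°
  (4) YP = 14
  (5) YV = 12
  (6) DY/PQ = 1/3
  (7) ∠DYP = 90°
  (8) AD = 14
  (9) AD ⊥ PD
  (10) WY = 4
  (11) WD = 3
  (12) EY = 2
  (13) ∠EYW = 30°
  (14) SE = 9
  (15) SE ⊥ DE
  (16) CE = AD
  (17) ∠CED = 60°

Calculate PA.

From the given relations: DY = 1/3·PQ = 1/3·6 = 2.
Step 1: By the law of cosines on triangle DYP: DP² = 2² + 14² − 2·2·14·cos(90°) = 200, so DP = 10·√2.
Step 2: By the law of cosines on triangle PDA: PA² = (10·√2)² + 14² − 2·10·√2·14·cos(90°) = 396, so PA = 6·√11.

Therefore, the length of PA = 6·√11.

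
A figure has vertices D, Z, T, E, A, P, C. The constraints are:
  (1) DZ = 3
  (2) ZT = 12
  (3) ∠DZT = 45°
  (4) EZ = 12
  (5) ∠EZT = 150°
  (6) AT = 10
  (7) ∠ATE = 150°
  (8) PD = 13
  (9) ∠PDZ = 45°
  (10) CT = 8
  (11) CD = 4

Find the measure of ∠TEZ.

Step 1: By the law of cosines on triangle EZT: ET² = 12² + 12² − 2·12·12·cos(150°) = 537.42, so ET ≈ 23.18.
Step 2: By the inverse law of cosines on triangle TEZ: cos(∠TEZ) = (23.18² + 12² − 12²) / (2·23.18·12) = 537.42/556.37 = 0.9659, so ∠TEZ = 15°.

Therefore, the measure of angle ∠TEZ = 15°.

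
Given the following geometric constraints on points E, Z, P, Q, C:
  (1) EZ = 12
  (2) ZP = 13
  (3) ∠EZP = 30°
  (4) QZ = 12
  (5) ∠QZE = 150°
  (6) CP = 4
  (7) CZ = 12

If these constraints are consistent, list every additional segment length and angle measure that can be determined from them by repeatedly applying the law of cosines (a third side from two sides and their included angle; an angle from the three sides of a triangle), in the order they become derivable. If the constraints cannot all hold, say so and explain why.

The constraints are consistent. Derivable facts, in order:
After 1 step:
- EP ≈ 6.54
- EQ ≈ 23.18
- ∠CPZ = 66.78°
- ∠CZP = 17.84°
- ∠PCZ = 95.38°
After 2 steps:
- ∠EPZ = 66.51°
- ∠EQZ = 15°
- ∠PEZ = 83.49°
- ∠QEZ = 15°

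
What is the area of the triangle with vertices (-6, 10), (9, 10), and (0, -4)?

The Shoelace formula computes the area from vertex coordinates by summing cross products.
For vertices (-6,10), (9,10), (0,-4):
Signed sum = -6*10 - 9*10 + 9*-4 - 0*10 + 0*10 - -6*-4
= -150 + -36 + -24 = -210
Area = (1/2)|-210| = 105.

105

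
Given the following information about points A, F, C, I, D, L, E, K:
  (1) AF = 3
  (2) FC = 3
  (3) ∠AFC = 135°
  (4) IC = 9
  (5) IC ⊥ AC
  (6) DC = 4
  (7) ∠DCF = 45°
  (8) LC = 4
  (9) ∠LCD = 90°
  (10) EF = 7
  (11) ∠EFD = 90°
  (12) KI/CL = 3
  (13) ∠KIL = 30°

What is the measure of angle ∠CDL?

Step 1: By the law of cosines on triangle DCL: DL² = 4² + 4² − 2·4·4·cos(90°) = 32, so DL = 4·√2.
Step 2: By the inverse law of cosines on triangle CDL: cos(∠CDL) = (4² + (4·√2)² − 4²) / (2·4·4·√2) = 32/45.25 = 0.7071, so ∠CDL = 45°.

Therefore, the measure of angle ∠CDL = 45°.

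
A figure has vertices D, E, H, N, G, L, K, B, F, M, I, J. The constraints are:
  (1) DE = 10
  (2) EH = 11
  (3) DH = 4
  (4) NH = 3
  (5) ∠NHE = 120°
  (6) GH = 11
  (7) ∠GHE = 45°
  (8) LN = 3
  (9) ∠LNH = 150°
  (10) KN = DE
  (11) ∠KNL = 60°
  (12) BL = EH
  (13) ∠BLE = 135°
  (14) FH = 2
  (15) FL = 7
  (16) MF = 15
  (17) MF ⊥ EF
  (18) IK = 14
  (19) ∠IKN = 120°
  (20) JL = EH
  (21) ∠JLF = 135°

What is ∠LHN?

Step 1: By the law of cosines on triangle HNL: HL² = 3² + 3² − 2·3·3·cos(150°) = 33.59, so HL ≈ 5.8.
Step 2: By the inverse law of cosines on triangle LHN: cos(∠LHN) = (5.8² + 3² − 3²) / (2·5.8·3) = 33.59/34.77 = 0.9659, so ∠LHN = 15°.

Therefore, the measure of angle ∠LHN = 15°.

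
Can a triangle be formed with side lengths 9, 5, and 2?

The longest side is 9. The other two sides sum to 2 + 5 = 7.
Since 7 ≤ 9, the two shorter sides cannot reach around to close the triangle.

No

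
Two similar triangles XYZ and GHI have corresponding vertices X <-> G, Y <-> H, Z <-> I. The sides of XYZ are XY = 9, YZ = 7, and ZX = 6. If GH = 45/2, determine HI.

Since the triangles are similar, the ratio of corresponding sides is constant.
Scale factor k = GH / XY = 45/2 / 9 = 5/2
HI = k * YZ = 5/2 * 7 = 35/2

35/2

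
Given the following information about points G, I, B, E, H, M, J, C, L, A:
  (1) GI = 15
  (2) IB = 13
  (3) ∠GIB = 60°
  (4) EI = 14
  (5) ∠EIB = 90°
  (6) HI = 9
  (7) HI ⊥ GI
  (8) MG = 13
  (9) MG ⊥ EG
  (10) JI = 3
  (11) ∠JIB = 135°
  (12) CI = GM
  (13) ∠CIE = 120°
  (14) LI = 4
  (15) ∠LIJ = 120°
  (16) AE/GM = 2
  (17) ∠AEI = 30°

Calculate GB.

Step 1: By the law of cosines on triangle GIB: GB² = 15² + 13² − 2·15·13·cos(60°) = 199, so GB = √199.

Therefore, the length of GB = √199.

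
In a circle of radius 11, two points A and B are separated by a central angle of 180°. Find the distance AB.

Drop a perpendicular from the center to the chord, bisecting both the chord and the central angle.
Each half-chord = r sin(θ/2) = 11 sin(90°).
The full chord = 2 × 11 × sin(90°) = 22.

22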